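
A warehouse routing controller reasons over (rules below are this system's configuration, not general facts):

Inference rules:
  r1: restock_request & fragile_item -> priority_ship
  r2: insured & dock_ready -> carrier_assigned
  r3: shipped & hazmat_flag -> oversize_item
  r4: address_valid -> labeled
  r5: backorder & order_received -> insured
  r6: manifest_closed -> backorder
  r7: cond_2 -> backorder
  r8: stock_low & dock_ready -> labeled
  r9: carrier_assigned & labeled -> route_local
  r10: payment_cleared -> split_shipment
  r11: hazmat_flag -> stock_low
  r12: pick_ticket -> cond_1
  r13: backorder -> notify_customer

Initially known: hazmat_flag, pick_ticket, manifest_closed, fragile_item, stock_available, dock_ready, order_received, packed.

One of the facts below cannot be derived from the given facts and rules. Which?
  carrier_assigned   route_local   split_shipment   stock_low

split_shipment

Round 1 fires r6, r11, r12, giving backorder, stock_low, cond_1.
Round 2 fires r5, r8, r13, giving insured, labeled, notify_customer.
Round 3 fires r2, giving carrier_assigned.
Round 4 fires r9, giving route_local.
Derived: carrier_assigned (round 3), route_local (round 4), stock_low (round 1). split_shipment never appears in any round.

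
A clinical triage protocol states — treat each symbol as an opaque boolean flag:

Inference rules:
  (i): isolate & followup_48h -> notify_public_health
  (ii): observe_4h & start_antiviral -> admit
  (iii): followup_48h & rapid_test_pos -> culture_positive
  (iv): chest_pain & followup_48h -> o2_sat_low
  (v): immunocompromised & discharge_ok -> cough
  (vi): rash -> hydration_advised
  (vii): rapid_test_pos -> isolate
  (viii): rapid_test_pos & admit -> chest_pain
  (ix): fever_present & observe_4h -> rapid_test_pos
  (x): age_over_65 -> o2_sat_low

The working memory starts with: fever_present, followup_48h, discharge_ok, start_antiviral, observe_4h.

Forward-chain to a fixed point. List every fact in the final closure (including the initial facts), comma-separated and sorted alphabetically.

admit, chest_pain, culture_positive, discharge_ok, fever_present, followup_48h, isolate, notify_public_health, o2_sat_low, observe_4h, rapid_test_pos, start_antiviral

Round 1 fires (ii), (ix), giving admit, rapid_test_pos.
Round 2 fires (iii), (vii), (viii), giving culture_positive, isolate, chest_pain.
Round 3 fires (i), (iv), giving notify_public_health, o2_sat_low.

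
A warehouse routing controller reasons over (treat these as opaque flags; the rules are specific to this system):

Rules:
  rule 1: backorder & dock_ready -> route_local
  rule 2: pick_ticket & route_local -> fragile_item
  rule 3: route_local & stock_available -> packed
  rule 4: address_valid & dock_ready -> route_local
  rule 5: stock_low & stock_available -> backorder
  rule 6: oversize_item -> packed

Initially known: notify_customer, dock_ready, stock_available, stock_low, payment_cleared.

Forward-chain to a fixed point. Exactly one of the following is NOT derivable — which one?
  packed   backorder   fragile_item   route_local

fragile_item

Round 1 fires rule 5, giving backorder.
Round 2 fires rule 1, giving route_local.
Round 3 fires rule 3, giving packed.
Derived: route_local (round 2), packed (round 3), backorder (round 1). fragile_item never appears in any round.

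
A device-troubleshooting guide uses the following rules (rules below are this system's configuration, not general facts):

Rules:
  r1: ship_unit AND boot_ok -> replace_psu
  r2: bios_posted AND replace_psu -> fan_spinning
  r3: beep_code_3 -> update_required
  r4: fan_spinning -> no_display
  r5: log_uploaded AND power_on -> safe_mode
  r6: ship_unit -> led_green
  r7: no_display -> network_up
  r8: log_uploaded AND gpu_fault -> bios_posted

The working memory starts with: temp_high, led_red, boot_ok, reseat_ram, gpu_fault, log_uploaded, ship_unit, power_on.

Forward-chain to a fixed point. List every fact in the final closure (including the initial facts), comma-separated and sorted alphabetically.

[1] r1 [ship_unit AND boot_ok -> replace_psu]; r5 [log_uploaded AND power_on -> safe_mode]; r6 [ship_unit -> led_green]; r8 [log_uploaded AND gpu_fault -> bios_posted]. ⇒ new: replace_psu, safe_mode, led_green, bios_posted.
[2] r2 [bios_posted AND replace_psu -> fan_spinning]. ⇒ new: fan_spinning.
[3] r4 [fan_spinning -> no_display]. ⇒ new: no_display.
[4] r7 [no_display -> network_up]. ⇒ new: network_up.

bios_posted, boot_ok, fan_spinning, gpu_fault, led_green, led_red, log_uploaded, network_up, no_display, power_on, replace_psu, reseat_ram, safe_mode, ship_unit, temp_high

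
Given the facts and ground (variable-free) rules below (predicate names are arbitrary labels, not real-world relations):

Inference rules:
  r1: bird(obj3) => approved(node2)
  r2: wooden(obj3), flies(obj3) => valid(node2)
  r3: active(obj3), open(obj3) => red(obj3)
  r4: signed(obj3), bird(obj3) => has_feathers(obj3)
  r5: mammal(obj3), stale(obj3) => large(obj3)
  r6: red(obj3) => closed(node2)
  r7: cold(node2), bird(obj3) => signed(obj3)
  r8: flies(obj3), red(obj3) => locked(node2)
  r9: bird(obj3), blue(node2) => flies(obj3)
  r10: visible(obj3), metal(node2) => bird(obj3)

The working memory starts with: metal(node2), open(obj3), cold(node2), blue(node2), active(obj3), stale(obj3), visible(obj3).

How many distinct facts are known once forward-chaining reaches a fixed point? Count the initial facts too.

Round 1: r3 [active(obj3), open(obj3) => red(obj3)]; r10 [visible(obj3), metal(node2) => bird(obj3)]. Adds red(obj3), bird(obj3).
Round 2: r1 [bird(obj3) => approved(node2)]; r6 [red(obj3) => closed(node2)]; r7 [cold(node2), bird(obj3) => signed(obj3)]; r9 [bird(obj3), blue(node2) => flies(obj3)]. Adds approved(node2), closed(node2), signed(obj3), flies(obj3).
Round 3: r4 [signed(obj3), bird(obj3) => has_feathers(obj3)]; r8 [flies(obj3), red(obj3) => locked(node2)]. Adds has_feathers(obj3), locked(node2).
Closure: {active(obj3), approved(node2), bird(obj3), blue(node2), closed(node2), cold(node2), flies(obj3), has_feathers(obj3), locked(node2), metal(node2), open(obj3), red(obj3), signed(obj3), stale(obj3), visible(obj3)} — 15 facts.

15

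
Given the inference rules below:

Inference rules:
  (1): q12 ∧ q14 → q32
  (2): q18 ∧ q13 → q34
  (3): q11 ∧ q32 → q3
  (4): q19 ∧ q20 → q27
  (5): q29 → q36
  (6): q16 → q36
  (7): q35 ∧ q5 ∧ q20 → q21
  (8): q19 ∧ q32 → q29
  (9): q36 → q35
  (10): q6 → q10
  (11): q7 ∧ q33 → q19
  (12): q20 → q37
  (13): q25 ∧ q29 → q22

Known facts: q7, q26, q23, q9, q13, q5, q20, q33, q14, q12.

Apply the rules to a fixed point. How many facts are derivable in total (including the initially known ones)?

Round 1: (1) [q12 ∧ q14 → q32]; (11) [q7 ∧ q33 → q19]; (12) [q20 → q37]. New: q32, q19, q37.
Round 2: (4) [q19 ∧ q20 → q27]; (8) [q19 ∧ q32 → q29]. New: q27, q29.
Round 3: (5) [q29 → q36]. New: q36.
Round 4: (9) [q36 → q35]. New: q35.
Round 5: (7) [q35 ∧ q5 ∧ q20 → q21]. New: q21.
Closure: {q12, q13, q14, q19, q20, q21, q23, q26, q27, q29, q32, q33, q35, q36, q37, q5, q7, q9} — 18 facts.

18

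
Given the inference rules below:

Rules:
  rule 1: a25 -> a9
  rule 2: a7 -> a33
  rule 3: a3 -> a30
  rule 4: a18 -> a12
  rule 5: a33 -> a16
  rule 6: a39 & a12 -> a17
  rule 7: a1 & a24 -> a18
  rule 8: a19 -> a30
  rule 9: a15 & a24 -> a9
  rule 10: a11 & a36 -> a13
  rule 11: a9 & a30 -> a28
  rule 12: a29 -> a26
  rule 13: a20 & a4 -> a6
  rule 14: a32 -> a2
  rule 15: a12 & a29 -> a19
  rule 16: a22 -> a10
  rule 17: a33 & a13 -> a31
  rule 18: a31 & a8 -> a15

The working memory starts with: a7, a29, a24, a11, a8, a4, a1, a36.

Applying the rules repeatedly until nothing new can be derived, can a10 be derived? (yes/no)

Round 1 fires rule 2, rule 7, rule 10, rule 12, giving a33, a18, a13, a26.
Round 2 fires rule 4, rule 5, rule 17, giving a12, a16, a31.
Round 3 fires rule 15, rule 18, giving a19, a15.
Round 4 fires rule 8, rule 9, giving a30, a9.
Round 5 fires rule 11, giving a28.
Fixed point reached. a10 is concluded only by rule 16; rule 16 needs a22 (never derived).

no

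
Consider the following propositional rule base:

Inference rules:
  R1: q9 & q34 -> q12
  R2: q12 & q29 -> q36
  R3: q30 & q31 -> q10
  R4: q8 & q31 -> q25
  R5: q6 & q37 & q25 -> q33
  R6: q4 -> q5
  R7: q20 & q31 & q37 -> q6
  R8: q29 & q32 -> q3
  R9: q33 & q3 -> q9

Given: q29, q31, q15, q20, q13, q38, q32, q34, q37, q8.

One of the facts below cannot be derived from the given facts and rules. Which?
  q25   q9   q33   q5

q5

Round 1 — R4, R7, R8, derive q25, q6, q3.
Round 2 — R5, derive q33.
Round 3 — R9, derive q9.
Round 4 — R1, derive q12.
Round 5 — R2, derive q36.
Derived: q9 (round 3), q33 (round 2), q25 (round 1). q5 never appears in any round.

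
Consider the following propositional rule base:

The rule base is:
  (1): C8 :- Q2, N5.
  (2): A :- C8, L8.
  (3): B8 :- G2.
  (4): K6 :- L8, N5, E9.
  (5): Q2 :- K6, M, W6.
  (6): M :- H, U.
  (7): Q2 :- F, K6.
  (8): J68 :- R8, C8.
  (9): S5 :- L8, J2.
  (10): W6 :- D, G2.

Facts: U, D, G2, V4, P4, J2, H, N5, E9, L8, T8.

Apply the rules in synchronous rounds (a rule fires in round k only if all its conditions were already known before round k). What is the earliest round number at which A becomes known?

4

Round 1: (3) [B8 :- G2.]; (4) [K6 :- L8, N5, E9.]; (6) [M :- H, U.]; (9) [S5 :- L8, J2.]; (10) [W6 :- D, G2.]. Adds B8, K6, M, S5, W6.
Round 2: (5) [Q2 :- K6, M, W6.]. Adds Q2.
Round 3: (1) [C8 :- Q2, N5.]. Adds C8.
Round 4: (2) [A :- C8, L8.]. Adds A.
A first appears in round 4.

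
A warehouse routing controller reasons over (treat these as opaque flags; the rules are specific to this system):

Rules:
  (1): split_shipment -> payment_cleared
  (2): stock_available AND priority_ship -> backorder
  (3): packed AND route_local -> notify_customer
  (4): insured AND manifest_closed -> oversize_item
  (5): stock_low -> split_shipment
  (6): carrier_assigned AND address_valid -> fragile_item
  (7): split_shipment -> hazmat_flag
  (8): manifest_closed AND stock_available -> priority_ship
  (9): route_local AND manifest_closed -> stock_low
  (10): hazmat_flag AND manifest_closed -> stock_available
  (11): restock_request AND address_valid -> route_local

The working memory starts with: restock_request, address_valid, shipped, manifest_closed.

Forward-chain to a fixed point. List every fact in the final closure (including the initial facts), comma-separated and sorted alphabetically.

Round 1: (11) [restock_request AND address_valid -> route_local]. New: route_local.
Round 2: (9) [route_local AND manifest_closed -> stock_low]. New: stock_low.
Round 3: (5) [stock_low -> split_shipment]. New: split_shipment.
Round 4: (1) [split_shipment -> payment_cleared]; (7) [split_shipment -> hazmat_flag]. New: payment_cleared, hazmat_flag.
Round 5: (10) [hazmat_flag AND manifest_closed -> stock_available]. New: stock_available.
Round 6: (8) [manifest_closed AND stock_available -> priority_ship]. New: priority_ship.
Round 7: (2) [stock_available AND priority_ship -> backorder]. New: backorder.

address_valid, backorder, hazmat_flag, manifest_closed, payment_cleared, priority_ship, restock_request, route_local, shipped, split_shipment, stock_available, stock_low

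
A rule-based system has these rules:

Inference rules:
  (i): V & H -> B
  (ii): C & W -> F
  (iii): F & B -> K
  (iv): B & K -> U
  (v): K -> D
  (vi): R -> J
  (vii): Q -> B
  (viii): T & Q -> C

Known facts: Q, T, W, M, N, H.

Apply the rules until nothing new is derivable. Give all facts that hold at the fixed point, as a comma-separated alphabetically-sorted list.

B, C, D, F, H, K, M, N, Q, T, U, W

Round 1: (vii) [Q -> B]; (viii) [T & Q -> C]. New: B, C.
Round 2: (ii) [C & W -> F]. New: F.
Round 3: (iii) [F & B -> K]. New: K.
Round 4: (iv) [B & K -> U]; (v) [K -> D]. New: U, D.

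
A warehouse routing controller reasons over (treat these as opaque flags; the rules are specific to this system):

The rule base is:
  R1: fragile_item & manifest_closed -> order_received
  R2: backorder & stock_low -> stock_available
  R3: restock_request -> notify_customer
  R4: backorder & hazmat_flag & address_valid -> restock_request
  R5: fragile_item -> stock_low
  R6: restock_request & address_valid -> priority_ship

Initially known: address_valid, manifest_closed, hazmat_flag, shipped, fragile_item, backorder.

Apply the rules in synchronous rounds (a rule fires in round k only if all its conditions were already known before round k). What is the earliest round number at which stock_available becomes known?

Round 1 — R1, R4, R5, derive order_received, restock_request, stock_low.
Round 2 — R2, R3, R6, derive stock_available, notify_customer, priority_ship.
stock_available first appears in round 2.

2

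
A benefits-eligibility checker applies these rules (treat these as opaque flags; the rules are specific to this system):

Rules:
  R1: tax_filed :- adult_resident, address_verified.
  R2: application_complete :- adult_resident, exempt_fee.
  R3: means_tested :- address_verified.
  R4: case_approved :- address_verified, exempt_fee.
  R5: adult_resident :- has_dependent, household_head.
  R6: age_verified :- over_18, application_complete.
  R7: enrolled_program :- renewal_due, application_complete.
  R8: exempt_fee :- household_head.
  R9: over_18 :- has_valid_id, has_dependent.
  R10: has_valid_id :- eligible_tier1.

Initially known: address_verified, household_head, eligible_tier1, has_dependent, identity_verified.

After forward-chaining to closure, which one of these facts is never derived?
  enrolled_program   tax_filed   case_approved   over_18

enrolled_program

Round 1: R3 [means_tested :- address_verified.]; R5 [adult_resident :- has_dependent, household_head.]; R8 [exempt_fee :- household_head.]; R10 [has_valid_id :- eligible_tier1.]. New: means_tested, adult_resident, exempt_fee, has_valid_id.
Round 2: R1 [tax_filed :- adult_resident, address_verified.]; R2 [application_complete :- adult_resident, exempt_fee.]; R4 [case_approved :- address_verified, exempt_fee.]; R9 [over_18 :- has_valid_id, has_dependent.]. New: tax_filed, application_complete, case_approved, over_18.
Round 3: R6 [age_verified :- over_18, application_complete.]. New: age_verified.
Derived: case_approved (round 2), over_18 (round 2), tax_filed (round 2). enrolled_program never appears in any round.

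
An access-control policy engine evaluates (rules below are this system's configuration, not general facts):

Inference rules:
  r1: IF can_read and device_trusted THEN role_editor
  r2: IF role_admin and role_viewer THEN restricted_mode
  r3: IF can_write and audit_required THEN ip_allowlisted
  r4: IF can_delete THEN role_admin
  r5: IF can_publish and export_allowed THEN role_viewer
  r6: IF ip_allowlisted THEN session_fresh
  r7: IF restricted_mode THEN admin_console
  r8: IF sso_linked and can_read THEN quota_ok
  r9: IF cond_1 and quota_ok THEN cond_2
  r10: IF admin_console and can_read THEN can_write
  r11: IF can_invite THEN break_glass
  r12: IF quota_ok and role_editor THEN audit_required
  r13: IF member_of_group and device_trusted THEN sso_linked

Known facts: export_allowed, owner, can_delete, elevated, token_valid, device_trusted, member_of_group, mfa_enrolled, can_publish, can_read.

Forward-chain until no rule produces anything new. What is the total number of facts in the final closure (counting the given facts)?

[1] r1 [IF can_read and device_trusted THEN role_editor]; r4 [IF can_delete THEN role_admin]; r5 [IF can_publish and export_allowed THEN role_viewer]; r13 [IF member_of_group and device_trusted THEN sso_linked]. ⇒ new: role_editor, role_admin, role_viewer, sso_linked.
[2] r2 [IF role_admin and role_viewer THEN restricted_mode]; r8 [IF sso_linked and can_read THEN quota_ok]. ⇒ new: restricted_mode, quota_ok.
[3] r7 [IF restricted_mode THEN admin_console]; r12 [IF quota_ok and role_editor THEN audit_required]. ⇒ new: admin_console, audit_required.
[4] r10 [IF admin_console and can_read THEN can_write]. ⇒ new: can_write.
[5] r3 [IF can_write and audit_required THEN ip_allowlisted]. ⇒ new: ip_allowlisted.
[6] r6 [IF ip_allowlisted THEN session_fresh]. ⇒ new: session_fresh.
Closure: {admin_console, audit_required, can_delete, can_publish, can_read, can_write, device_trusted, elevated, export_allowed, ip_allowlisted, member_of_group, mfa_enrolled, owner, quota_ok, restricted_mode, role_admin, role_editor, role_viewer, session_fresh, sso_linked, token_valid} — 21 facts.

21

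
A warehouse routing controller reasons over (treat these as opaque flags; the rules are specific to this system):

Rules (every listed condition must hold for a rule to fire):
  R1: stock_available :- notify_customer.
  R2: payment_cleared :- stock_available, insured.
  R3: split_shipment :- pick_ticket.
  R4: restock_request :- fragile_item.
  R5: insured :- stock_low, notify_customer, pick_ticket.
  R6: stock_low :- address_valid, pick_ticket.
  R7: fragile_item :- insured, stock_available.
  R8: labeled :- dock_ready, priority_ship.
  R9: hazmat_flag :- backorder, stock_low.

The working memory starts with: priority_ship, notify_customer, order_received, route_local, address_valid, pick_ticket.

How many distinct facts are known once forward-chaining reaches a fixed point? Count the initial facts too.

[1] R1 [stock_available :- notify_customer.]; R3 [split_shipment :- pick_ticket.]; R6 [stock_low :- address_valid, pick_ticket.]. ⇒ new: stock_available, split_shipment, stock_low.
[2] R5 [insured :- stock_low, notify_customer, pick_ticket.]. ⇒ new: insured.
[3] R2 [payment_cleared :- stock_available, insured.]; R7 [fragile_item :- insured, stock_available.]. ⇒ new: payment_cleared, fragile_item.
[4] R4 [restock_request :- fragile_item.]. ⇒ new: restock_request.
Closure: {address_valid, fragile_item, insured, notify_customer, order_received, payment_cleared, pick_ticket, priority_ship, restock_request, route_local, split_shipment, stock_available, stock_low} — 13 facts.

13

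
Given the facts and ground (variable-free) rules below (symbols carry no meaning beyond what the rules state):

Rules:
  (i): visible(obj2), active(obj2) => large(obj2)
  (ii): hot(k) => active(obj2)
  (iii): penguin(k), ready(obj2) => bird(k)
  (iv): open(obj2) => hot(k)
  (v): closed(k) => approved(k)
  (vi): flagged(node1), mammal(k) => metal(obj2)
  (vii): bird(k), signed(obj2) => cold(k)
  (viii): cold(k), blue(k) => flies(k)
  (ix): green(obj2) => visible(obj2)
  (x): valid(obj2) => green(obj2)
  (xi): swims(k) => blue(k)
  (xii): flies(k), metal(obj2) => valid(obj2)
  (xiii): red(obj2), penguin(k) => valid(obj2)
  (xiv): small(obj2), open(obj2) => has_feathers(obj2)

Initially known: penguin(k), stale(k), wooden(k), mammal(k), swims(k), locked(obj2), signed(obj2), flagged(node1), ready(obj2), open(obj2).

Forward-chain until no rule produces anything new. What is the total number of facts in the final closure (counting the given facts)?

21

[1] (iii) [penguin(k), ready(obj2) => bird(k)]; (iv) [open(obj2) => hot(k)]; (vi) [flagged(node1), mammal(k) => metal(obj2)]; (xi) [swims(k) => blue(k)]. ⇒ new: bird(k), hot(k), metal(obj2), blue(k).
[2] (ii) [hot(k) => active(obj2)]; (vii) [bird(k), signed(obj2) => cold(k)]. ⇒ new: active(obj2), cold(k).
[3] (viii) [cold(k), blue(k) => flies(k)]. ⇒ new: flies(k).
[4] (xii) [flies(k), metal(obj2) => valid(obj2)]. ⇒ new: valid(obj2).
[5] (x) [valid(obj2) => green(obj2)]. ⇒ new: green(obj2).
[6] (ix) [green(obj2) => visible(obj2)]. ⇒ new: visible(obj2).
[7] (i) [visible(obj2), active(obj2) => large(obj2)]. ⇒ new: large(obj2).
Closure: {active(obj2), bird(k), blue(k), cold(k), flagged(node1), flies(k), green(obj2), hot(k), large(obj2), locked(obj2), mammal(k), metal(obj2), open(obj2), penguin(k), ready(obj2), signed(obj2), stale(k), swims(k), valid(obj2), visible(obj2), wooden(k)} — 21 facts.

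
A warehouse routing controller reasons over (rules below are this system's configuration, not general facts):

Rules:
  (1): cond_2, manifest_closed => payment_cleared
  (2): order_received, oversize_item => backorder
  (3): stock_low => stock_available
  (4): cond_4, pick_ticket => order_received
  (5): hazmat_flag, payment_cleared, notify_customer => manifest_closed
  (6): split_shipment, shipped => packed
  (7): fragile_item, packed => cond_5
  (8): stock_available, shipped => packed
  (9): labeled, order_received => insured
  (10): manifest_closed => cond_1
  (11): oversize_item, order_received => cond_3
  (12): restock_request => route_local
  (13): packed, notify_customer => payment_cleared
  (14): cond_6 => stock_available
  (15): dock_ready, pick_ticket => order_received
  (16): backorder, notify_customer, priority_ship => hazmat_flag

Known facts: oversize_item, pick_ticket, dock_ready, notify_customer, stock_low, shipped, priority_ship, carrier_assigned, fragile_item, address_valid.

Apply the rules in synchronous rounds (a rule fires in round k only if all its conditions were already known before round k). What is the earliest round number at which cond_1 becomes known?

5

Round 1 — (3), (15), derive stock_available, order_received.
Round 2 — (2), (8), (11), derive backorder, packed, cond_3.
Round 3 — (7), (13), (16), derive cond_5, payment_cleared, hazmat_flag.
Round 4 — (5), derive manifest_closed.
Round 5 — (10), derive cond_1.
cond_1 first appears in round 5.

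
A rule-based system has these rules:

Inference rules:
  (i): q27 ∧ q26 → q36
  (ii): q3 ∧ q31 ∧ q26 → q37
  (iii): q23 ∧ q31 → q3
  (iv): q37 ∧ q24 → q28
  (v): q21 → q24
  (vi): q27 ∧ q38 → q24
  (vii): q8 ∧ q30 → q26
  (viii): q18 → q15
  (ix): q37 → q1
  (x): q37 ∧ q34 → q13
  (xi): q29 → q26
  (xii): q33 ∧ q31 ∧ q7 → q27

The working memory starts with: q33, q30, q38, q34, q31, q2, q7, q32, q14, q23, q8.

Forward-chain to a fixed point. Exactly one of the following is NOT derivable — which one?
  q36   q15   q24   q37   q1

q15

Round 1: (iii) [q23 ∧ q31 → q3]; (vii) [q8 ∧ q30 → q26]; (xii) [q33 ∧ q31 ∧ q7 → q27]. Adds q3, q26, q27.
Round 2: (i) [q27 ∧ q26 → q36]; (ii) [q3 ∧ q31 ∧ q26 → q37]; (vi) [q27 ∧ q38 → q24]. Adds q36, q37, q24.
Round 3: (iv) [q37 ∧ q24 → q28]; (ix) [q37 → q1]; (x) [q37 ∧ q34 → q13]. Adds q28, q1, q13.
Derived: q37 (round 2), q1 (round 3), q24 (round 2), q36 (round 2). q15 never appears in any round.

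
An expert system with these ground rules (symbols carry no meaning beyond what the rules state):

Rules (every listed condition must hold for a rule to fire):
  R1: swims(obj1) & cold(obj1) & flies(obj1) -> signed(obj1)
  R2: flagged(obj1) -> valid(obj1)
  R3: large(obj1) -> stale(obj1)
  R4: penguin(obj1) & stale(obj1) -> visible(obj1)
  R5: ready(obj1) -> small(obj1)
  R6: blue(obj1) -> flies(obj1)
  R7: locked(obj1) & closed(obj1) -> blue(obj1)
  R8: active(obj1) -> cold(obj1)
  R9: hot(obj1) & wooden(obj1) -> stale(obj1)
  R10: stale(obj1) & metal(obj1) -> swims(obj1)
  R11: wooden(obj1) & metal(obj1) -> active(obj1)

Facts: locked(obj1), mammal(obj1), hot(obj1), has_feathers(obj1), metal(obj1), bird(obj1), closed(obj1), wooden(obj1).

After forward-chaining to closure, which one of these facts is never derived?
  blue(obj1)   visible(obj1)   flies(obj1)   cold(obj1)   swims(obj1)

[1] R7 [locked(obj1) & closed(obj1) -> blue(obj1)]; R9 [hot(obj1) & wooden(obj1) -> stale(obj1)]; R11 [wooden(obj1) & metal(obj1) -> active(obj1)]. ⇒ new: blue(obj1), stale(obj1), active(obj1).
[2] R6 [blue(obj1) -> flies(obj1)]; R8 [active(obj1) -> cold(obj1)]; R10 [stale(obj1) & metal(obj1) -> swims(obj1)]. ⇒ new: flies(obj1), cold(obj1), swims(obj1).
[3] R1 [swims(obj1) & cold(obj1) & flies(obj1) -> signed(obj1)]. ⇒ new: signed(obj1).
Derived: swims(obj1) (round 2), cold(obj1) (round 2), blue(obj1) (round 1), flies(obj1) (round 2). visible(obj1) never appears in any round.

visible(obj1)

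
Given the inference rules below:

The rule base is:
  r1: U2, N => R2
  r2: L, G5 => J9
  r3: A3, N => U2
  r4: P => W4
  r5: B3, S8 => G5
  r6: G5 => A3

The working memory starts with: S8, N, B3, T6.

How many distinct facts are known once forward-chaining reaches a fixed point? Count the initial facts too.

8

Round 1: r5 [B3, S8 => G5]. New: G5.
Round 2: r6 [G5 => A3]. New: A3.
Round 3: r3 [A3, N => U2]. New: U2.
Round 4: r1 [U2, N => R2]. New: R2.
Closure: {A3, B3, G5, N, R2, S8, T6, U2} — 8 facts.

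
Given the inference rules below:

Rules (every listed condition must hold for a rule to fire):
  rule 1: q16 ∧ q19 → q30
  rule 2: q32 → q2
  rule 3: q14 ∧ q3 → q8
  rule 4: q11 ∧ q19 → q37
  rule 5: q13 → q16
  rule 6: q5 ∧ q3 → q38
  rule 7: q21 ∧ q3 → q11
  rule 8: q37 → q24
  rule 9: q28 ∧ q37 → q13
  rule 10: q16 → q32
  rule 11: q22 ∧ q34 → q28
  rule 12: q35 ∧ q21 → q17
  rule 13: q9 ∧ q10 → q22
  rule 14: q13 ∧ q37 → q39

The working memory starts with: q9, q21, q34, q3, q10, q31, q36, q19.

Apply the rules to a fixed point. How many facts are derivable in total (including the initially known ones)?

Round 1 — rule 7, rule 13, derive q11, q22.
Round 2 — rule 4, rule 11, derive q37, q28.
Round 3 — rule 8, rule 9, derive q24, q13.
Round 4 — rule 5, rule 14, derive q16, q39.
Round 5 — rule 1, rule 10, derive q30, q32.
Round 6 — rule 2, derive q2.
Closure: {q10, q11, q13, q16, q19, q2, q21, q22, q24, q28, q3, q30, q31, q32, q34, q36, q37, q39, q9} — 19 facts.

19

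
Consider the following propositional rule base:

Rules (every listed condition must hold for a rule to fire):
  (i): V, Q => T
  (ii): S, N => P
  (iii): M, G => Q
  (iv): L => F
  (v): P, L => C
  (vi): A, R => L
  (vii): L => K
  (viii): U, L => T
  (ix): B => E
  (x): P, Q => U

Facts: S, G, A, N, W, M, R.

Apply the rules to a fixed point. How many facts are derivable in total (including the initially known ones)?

Round 1: (ii) [S, N => P]; (iii) [M, G => Q]; (vi) [A, R => L]. New: P, Q, L.
Round 2: (iv) [L => F]; (v) [P, L => C]; (vii) [L => K]; (x) [P, Q => U]. New: F, C, K, U.
Round 3: (viii) [U, L => T]. New: T.
Closure: {A, C, F, G, K, L, M, N, P, Q, R, S, T, U, W} — 15 facts.

15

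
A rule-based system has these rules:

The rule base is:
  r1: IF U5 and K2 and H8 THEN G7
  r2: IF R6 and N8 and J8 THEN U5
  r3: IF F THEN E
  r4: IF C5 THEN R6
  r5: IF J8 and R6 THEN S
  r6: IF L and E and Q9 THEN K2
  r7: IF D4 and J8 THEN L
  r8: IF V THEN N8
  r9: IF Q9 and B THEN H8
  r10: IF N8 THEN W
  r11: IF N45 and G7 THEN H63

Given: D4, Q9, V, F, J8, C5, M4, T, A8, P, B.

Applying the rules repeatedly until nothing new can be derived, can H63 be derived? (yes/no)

no

Round 1: r3 [IF F THEN E]; r4 [IF C5 THEN R6]; r7 [IF D4 and J8 THEN L]; r8 [IF V THEN N8]; r9 [IF Q9 and B THEN H8]. Adds E, R6, L, N8, H8.
Round 2: r2 [IF R6 and N8 and J8 THEN U5]; r5 [IF J8 and R6 THEN S]; r6 [IF L and E and Q9 THEN K2]; r10 [IF N8 THEN W]. Adds U5, S, K2, W.
Round 3: r1 [IF U5 and K2 and H8 THEN G7]. Adds G7.
Fixed point reached. H63 is concluded only by r11; r11 needs N45 (never derived).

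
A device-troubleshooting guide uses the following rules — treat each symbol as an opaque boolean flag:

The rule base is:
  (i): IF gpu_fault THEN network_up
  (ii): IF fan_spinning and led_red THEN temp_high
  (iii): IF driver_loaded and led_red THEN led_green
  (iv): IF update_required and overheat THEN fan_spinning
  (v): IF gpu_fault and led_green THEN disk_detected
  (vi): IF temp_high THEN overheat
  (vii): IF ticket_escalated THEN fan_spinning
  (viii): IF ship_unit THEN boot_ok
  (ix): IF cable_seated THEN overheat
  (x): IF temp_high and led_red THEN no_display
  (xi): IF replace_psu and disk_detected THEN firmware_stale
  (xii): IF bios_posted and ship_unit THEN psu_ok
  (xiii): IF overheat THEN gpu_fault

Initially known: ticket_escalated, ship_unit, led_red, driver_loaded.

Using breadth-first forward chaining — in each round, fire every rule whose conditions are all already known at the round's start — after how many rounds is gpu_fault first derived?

[1] (iii) [IF driver_loaded and led_red THEN led_green]; (vii) [IF ticket_escalated THEN fan_spinning]; (viii) [IF ship_unit THEN boot_ok]. ⇒ new: led_green, fan_spinning, boot_ok.
[2] (ii) [IF fan_spinning and led_red THEN temp_high]. ⇒ new: temp_high.
[3] (vi) [IF temp_high THEN overheat]; (x) [IF temp_high and led_red THEN no_display]. ⇒ new: overheat, no_display.
[4] (xiii) [IF overheat THEN gpu_fault]. ⇒ new: gpu_fault.
gpu_fault first appears in round 4.

4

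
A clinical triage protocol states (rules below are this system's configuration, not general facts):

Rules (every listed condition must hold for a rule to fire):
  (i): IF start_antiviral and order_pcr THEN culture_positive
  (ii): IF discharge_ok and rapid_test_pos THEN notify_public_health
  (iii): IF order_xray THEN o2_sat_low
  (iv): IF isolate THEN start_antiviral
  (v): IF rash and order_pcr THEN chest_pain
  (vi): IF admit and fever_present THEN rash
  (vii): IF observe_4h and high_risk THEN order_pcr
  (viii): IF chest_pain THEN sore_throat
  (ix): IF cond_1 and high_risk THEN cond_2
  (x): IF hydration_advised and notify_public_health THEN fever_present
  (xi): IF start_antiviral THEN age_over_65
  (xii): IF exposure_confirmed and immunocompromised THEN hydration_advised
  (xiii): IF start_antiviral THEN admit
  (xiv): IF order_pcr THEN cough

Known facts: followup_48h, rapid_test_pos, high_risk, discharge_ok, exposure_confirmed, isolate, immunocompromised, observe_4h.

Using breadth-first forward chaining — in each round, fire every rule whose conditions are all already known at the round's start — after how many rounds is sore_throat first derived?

5

Round 1 — (ii), (iv), (vii), (xii), derive notify_public_health, start_antiviral, order_pcr, hydration_advised.
Round 2 — (i), (x), (xi), (xiii), (xiv), derive culture_positive, fever_present, age_over_65, admit, cough.
Round 3 — (vi), derive rash.
Round 4 — (v), derive chest_pain.
Round 5 — (viii), derive sore_throat.
sore_throat first appears in round 5.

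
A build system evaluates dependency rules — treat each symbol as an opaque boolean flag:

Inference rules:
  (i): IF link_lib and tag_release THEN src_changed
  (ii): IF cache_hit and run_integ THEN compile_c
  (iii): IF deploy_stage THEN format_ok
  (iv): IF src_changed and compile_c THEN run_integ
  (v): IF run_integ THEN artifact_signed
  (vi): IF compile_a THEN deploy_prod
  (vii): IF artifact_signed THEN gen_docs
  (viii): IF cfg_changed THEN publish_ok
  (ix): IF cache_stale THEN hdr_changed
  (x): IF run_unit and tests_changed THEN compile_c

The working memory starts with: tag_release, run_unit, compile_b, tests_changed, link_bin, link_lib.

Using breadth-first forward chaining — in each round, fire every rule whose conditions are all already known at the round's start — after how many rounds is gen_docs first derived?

Round 1: (i) [IF link_lib and tag_release THEN src_changed]; (x) [IF run_unit and tests_changed THEN compile_c]. New: src_changed, compile_c.
Round 2: (iv) [IF src_changed and compile_c THEN run_integ]. New: run_integ.
Round 3: (v) [IF run_integ THEN artifact_signed]. New: artifact_signed.
Round 4: (vii) [IF artifact_signed THEN gen_docs]. New: gen_docs.
gen_docs first appears in round 4.

4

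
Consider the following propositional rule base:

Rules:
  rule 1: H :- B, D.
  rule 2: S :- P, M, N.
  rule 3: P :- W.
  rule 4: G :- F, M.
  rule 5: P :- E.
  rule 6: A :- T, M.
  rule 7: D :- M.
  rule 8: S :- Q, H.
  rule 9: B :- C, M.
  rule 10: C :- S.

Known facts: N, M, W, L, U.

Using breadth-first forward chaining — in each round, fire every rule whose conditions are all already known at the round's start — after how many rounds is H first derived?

Round 1 fires rule 3, rule 7, giving P, D.
Round 2 fires rule 2, giving S.
Round 3 fires rule 10, giving C.
Round 4 fires rule 9, giving B.
Round 5 fires rule 1, giving H.
H first appears in round 5.

5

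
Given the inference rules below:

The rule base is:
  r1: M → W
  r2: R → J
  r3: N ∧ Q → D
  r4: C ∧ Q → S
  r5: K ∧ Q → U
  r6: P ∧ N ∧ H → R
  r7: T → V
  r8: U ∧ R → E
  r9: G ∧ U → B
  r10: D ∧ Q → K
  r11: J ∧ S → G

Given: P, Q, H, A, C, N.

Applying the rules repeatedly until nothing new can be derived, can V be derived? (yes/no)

Round 1: r3 [N ∧ Q → D]; r4 [C ∧ Q → S]; r6 [P ∧ N ∧ H → R]. New: D, S, R.
Round 2: r2 [R → J]; r10 [D ∧ Q → K]. New: J, K.
Round 3: r5 [K ∧ Q → U]; r11 [J ∧ S → G]. New: U, G.
Round 4: r8 [U ∧ R → E]; r9 [G ∧ U → B]. New: E, B.
Fixed point reached. V is concluded only by r7; r7 needs T (never derived).

no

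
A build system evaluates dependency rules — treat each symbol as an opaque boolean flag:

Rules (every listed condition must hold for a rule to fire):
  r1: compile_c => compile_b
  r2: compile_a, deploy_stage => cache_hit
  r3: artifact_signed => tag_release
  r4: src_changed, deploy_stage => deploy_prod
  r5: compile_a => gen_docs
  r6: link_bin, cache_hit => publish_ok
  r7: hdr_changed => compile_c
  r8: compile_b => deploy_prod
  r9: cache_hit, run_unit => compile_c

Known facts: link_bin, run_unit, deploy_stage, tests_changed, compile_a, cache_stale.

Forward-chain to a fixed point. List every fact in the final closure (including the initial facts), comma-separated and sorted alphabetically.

Round 1 — r2, r5, derive cache_hit, gen_docs.
Round 2 — r6, r9, derive publish_ok, compile_c.
Round 3 — r1, derive compile_b.
Round 4 — r8, derive deploy_prod.

cache_hit, cache_stale, compile_a, compile_b, compile_c, deploy_prod, deploy_stage, gen_docs, link_bin, publish_ok, run_unit, tests_changed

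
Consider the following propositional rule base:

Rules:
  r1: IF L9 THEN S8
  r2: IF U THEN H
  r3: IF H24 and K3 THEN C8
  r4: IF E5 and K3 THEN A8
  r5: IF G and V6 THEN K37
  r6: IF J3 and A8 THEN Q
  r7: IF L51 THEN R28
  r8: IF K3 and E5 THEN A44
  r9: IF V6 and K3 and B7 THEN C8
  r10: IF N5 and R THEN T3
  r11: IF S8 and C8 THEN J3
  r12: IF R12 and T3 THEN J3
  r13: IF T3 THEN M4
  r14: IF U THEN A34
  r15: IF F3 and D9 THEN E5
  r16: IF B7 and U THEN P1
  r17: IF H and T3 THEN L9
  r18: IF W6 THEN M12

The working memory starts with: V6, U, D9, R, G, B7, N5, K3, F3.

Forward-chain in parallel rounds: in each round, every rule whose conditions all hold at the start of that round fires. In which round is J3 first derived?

[1] r2 [IF U THEN H]; r5 [IF G and V6 THEN K37]; r9 [IF V6 and K3 and B7 THEN C8]; r10 [IF N5 and R THEN T3]; r14 [IF U THEN A34]; r15 [IF F3 and D9 THEN E5]; r16 [IF B7 and U THEN P1]. ⇒ new: H, K37, C8, T3, A34, E5, P1.
[2] r4 [IF E5 and K3 THEN A8]; r8 [IF K3 and E5 THEN A44]; r13 [IF T3 THEN M4]; r17 [IF H and T3 THEN L9]. ⇒ new: A8, A44, M4, L9.
[3] r1 [IF L9 THEN S8]. ⇒ new: S8.
[4] r11 [IF S8 and C8 THEN J3]. ⇒ new: J3.
J3 first appears in round 4.

4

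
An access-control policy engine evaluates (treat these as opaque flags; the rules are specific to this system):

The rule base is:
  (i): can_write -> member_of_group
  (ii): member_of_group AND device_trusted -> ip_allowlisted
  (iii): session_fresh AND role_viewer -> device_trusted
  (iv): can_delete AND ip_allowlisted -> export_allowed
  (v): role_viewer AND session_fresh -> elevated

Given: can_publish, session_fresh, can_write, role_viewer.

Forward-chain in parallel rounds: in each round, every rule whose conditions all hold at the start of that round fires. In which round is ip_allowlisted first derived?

2

Round 1 — (i), (iii), (v), derive member_of_group, device_trusted, elevated.
Round 2 — (ii), derive ip_allowlisted.
ip_allowlisted first appears in round 2.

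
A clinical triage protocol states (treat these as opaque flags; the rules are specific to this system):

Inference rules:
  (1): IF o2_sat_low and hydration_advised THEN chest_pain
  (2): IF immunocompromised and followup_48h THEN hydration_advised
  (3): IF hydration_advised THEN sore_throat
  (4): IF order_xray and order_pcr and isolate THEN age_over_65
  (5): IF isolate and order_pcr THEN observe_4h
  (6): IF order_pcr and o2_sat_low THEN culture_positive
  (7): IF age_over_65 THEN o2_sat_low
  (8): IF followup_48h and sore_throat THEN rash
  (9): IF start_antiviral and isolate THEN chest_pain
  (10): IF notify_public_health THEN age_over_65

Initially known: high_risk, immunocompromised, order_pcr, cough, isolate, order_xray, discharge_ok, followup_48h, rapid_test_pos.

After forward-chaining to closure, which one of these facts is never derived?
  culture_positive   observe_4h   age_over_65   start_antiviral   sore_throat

start_antiviral

[1] (2) [IF immunocompromised and followup_48h THEN hydration_advised]; (4) [IF order_xray and order_pcr and isolate THEN age_over_65]; (5) [IF isolate and order_pcr THEN observe_4h]. ⇒ new: hydration_advised, age_over_65, observe_4h.
[2] (3) [IF hydration_advised THEN sore_throat]; (7) [IF age_over_65 THEN o2_sat_low]. ⇒ new: sore_throat, o2_sat_low.
[3] (1) [IF o2_sat_low and hydration_advised THEN chest_pain]; (6) [IF order_pcr and o2_sat_low THEN culture_positive]; (8) [IF followup_48h and sore_throat THEN rash]. ⇒ new: chest_pain, culture_positive, rash.
Derived: age_over_65 (round 1), culture_positive (round 3), sore_throat (round 2), observe_4h (round 1). start_antiviral never appears in any round.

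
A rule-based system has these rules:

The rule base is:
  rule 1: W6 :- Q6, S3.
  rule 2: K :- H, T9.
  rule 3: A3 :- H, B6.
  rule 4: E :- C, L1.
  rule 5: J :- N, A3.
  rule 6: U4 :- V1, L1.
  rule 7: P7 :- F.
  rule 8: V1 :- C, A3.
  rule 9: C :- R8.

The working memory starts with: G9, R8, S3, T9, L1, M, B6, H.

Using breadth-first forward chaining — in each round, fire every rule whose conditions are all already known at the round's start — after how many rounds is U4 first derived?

Round 1 — rule 2, rule 3, rule 9, derive K, A3, C.
Round 2 — rule 4, rule 8, derive E, V1.
Round 3 — rule 6, derive U4.
U4 first appears in round 3.

3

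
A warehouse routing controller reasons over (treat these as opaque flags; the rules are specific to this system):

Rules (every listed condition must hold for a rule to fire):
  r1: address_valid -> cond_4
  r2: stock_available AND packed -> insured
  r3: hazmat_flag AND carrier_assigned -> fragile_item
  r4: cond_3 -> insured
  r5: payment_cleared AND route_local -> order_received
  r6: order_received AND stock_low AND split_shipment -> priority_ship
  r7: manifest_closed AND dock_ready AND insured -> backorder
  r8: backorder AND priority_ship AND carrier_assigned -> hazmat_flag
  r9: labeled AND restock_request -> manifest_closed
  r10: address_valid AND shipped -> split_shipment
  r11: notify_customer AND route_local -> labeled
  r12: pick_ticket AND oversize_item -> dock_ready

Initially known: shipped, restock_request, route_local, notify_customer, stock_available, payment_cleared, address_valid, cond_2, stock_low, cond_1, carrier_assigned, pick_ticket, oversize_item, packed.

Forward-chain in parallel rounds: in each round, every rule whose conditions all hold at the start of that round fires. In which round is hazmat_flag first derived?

4

Round 1: r1 [address_valid -> cond_4]; r2 [stock_available AND packed -> insured]; r5 [payment_cleared AND route_local -> order_received]; r10 [address_valid AND shipped -> split_shipment]; r11 [notify_customer AND route_local -> labeled]; r12 [pick_ticket AND oversize_item -> dock_ready]. New: cond_4, insured, order_received, split_shipment, labeled, dock_ready.
Round 2: r6 [order_received AND stock_low AND split_shipment -> priority_ship]; r9 [labeled AND restock_request -> manifest_closed]. New: priority_ship, manifest_closed.
Round 3: r7 [manifest_closed AND dock_ready AND insured -> backorder]. New: backorder.
Round 4: r8 [backorder AND priority_ship AND carrier_assigned -> hazmat_flag]. New: hazmat_flag.
hazmat_flag first appears in round 4.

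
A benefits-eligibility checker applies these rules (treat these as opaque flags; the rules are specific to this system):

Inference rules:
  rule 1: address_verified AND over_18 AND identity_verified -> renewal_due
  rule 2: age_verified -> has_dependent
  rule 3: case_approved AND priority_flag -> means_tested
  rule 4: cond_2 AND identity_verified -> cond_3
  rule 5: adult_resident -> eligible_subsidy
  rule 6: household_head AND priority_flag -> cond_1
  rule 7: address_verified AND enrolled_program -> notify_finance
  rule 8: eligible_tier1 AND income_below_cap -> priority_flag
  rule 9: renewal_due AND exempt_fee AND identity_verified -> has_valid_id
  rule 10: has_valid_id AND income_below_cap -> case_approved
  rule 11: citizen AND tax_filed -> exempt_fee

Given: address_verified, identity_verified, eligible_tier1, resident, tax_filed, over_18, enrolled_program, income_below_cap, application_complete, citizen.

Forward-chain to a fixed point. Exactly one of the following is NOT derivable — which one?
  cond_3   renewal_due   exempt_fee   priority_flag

Round 1: rule 1 [address_verified AND over_18 AND identity_verified -> renewal_due]; rule 7 [address_verified AND enrolled_program -> notify_finance]; rule 8 [eligible_tier1 AND income_below_cap -> priority_flag]; rule 11 [citizen AND tax_filed -> exempt_fee]. Adds renewal_due, notify_finance, priority_flag, exempt_fee.
Round 2: rule 9 [renewal_due AND exempt_fee AND identity_verified -> has_valid_id]. Adds has_valid_id.
Round 3: rule 10 [has_valid_id AND income_below_cap -> case_approved]. Adds case_approved.
Round 4: rule 3 [case_approved AND priority_flag -> means_tested]. Adds means_tested.
Derived: priority_flag (round 1), exempt_fee (round 1), renewal_due (round 1). cond_3 never appears in any round.

cond_3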